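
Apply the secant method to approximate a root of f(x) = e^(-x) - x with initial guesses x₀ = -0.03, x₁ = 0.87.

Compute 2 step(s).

f(x) = e^(-x) - x
x₀ = -0.03, x₁ = 0.87

Secant formula: x_{n+1} = x_n - f(x_n)(x_n - x_{n-1})/(f(x_n) - f(x_{n-1}))

Iteration 1:
  f(-0.030000) = 1.060455
  f(0.870000) = -0.451048
  x_2 = 0.870000 - (-0.451048)×(0.870000 - (-0.030000))/(-0.451048 - 1.060455)
       = 0.601430
Iteration 2:
  f(0.870000) = -0.451048
  f(0.601430) = -0.053403
  x_3 = 0.601430 - (-0.053403)×(0.601430 - 0.870000)/(-0.053403 - (-0.451048))
       = 0.565362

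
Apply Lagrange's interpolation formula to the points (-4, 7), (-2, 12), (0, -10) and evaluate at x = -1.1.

Lagrange interpolation formula:
P(x) = Σ yᵢ × Lᵢ(x)
where Lᵢ(x) = Π_{j≠i} (x - xⱼ)/(xᵢ - xⱼ)

L_0(-1.1) = (-1.1 - (-2))/(-4 - (-2)) × (-1.1 - 0)/(-4 - 0) = -0.123750
L_1(-1.1) = (-1.1 - (-4))/(-2 - (-4)) × (-1.1 - 0)/(-2 - 0) = 0.797500
L_2(-1.1) = (-1.1 - (-4))/(0 - (-4)) × (-1.1 - (-2))/(0 - (-2)) = 0.326250

P(-1.1) = 7×L_0(-1.1) + 12×L_1(-1.1) + (-10)×L_2(-1.1)
P(-1.1) = 5.441250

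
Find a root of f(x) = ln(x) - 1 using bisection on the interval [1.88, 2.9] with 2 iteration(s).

f(x) = ln(x) - 1
Initial interval: [1.88, 2.9]

Iteration 1:
  c_1 = (1.880000 + 2.900000)/2 = 2.390000
  f(c_1) = f(2.390000) = -0.128707
  f(a) × f(c) ≥ 0, new interval: [2.390000, 2.900000]
Iteration 2:
  c_2 = (2.390000 + 2.900000)/2 = 2.645000
  f(c_2) = f(2.645000) = -0.027329
  f(a) × f(c) ≥ 0, new interval: [2.645000, 2.900000]

After 2 iteration(s), the approximation is c_2 = 2.645000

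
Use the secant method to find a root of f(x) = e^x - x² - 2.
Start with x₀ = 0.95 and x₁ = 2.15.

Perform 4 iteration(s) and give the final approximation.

f(x) = e^x - x² - 2
x₀ = 0.95, x₁ = 2.15

Secant formula: x_{n+1} = x_n - f(x_n)(x_n - x_{n-1})/(f(x_n) - f(x_{n-1}))

Iteration 1:
  f(0.950000) = -0.316790
  f(2.150000) = 1.962358
  x_2 = 2.150000 - 1.962358×(2.150000 - 0.950000)/(1.962358 - (-0.316790))
       = 1.116794
Iteration 2:
  f(2.150000) = 1.962358
  f(1.116794) = -0.192185
  x_3 = 1.116794 - (-0.192185)×(1.116794 - 2.150000)/(-0.192185 - 1.962358)
       = 1.208956
Iteration 3:
  f(1.116794) = -0.192185
  f(1.208956) = -0.111589
  x_4 = 1.208956 - (-0.111589)×(1.208956 - 1.116794)/(-0.111589 - (-0.192185))
       = 1.336559
Iteration 4:
  f(1.208956) = -0.111589
  f(1.336559) = 0.019535
  x_5 = 1.336559 - 0.019535×(1.336559 - 1.208956)/(0.019535 - (-0.111589))
       = 1.317549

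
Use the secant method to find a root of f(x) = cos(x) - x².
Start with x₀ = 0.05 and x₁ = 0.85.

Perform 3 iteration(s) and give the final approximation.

f(x) = cos(x) - x²
x₀ = 0.05, x₁ = 0.85

Secant formula: x_{n+1} = x_n - f(x_n)(x_n - x_{n-1})/(f(x_n) - f(x_{n-1}))

Iteration 1:
  f(0.050000) = 0.996250
  f(0.850000) = -0.062517
  x_2 = 0.850000 - (-0.062517)×(0.850000 - 0.050000)/(-0.062517 - 0.996250)
       = 0.802763
Iteration 2:
  f(0.850000) = -0.062517
  f(0.802763) = 0.050295
  x_3 = 0.802763 - 0.050295×(0.802763 - 0.850000)/(0.050295 - (-0.062517))
       = 0.823822
Iteration 3:
  f(0.802763) = 0.050295
  f(0.823822) = 0.000738
  x_4 = 0.823822 - 0.000738×(0.823822 - 0.802763)/(0.000738 - 0.050295)
       = 0.824136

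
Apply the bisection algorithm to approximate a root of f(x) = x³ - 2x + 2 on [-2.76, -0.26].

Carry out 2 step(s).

f(x) = x³ - 2x + 2
Initial interval: [-2.76, -0.26]

Iteration 1:
  c_1 = (-2.760000 + (-0.260000))/2 = -1.510000
  f(c_1) = f(-1.510000) = 1.577049
  f(a) × f(c) < 0, new interval: [-2.760000, -1.510000]
Iteration 2:
  c_2 = (-2.760000 + (-1.510000))/2 = -2.135000
  f(c_2) = f(-2.135000) = -3.461810
  f(a) × f(c) ≥ 0, new interval: [-2.135000, -1.510000]

After 2 iteration(s), the approximation is c_2 = -2.135000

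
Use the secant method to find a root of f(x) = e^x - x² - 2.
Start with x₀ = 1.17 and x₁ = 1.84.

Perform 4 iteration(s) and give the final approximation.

f(x) = e^x - x² - 2
x₀ = 1.17, x₁ = 1.84

Secant formula: x_{n+1} = x_n - f(x_n)(x_n - x_{n-1})/(f(x_n) - f(x_{n-1}))

Iteration 1:
  f(1.170000) = -0.146907
  f(1.840000) = 0.910938
  x_2 = 1.840000 - 0.910938×(1.840000 - 1.170000)/(0.910938 - (-0.146907))
       = 1.263046
Iteration 2:
  f(1.840000) = 0.910938
  f(1.263046) = -0.059109
  x_3 = 1.263046 - (-0.059109)×(1.263046 - 1.840000)/(-0.059109 - 0.910938)
       = 1.298202
Iteration 3:
  f(1.263046) = -0.059109
  f(1.298202) = -0.022623
  x_4 = 1.298202 - (-0.022623)×(1.298202 - 1.263046)/(-0.022623 - (-0.059109))
       = 1.320001
Iteration 4:
  f(1.298202) = -0.022623
  f(1.320001) = 0.001022
  x_5 = 1.320001 - 0.001022×(1.320001 - 1.298202)/(0.001022 - (-0.022623))
       = 1.319058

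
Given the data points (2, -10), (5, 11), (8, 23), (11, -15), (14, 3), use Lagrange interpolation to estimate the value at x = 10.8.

Lagrange interpolation formula:
P(x) = Σ yᵢ × Lᵢ(x)
where Lᵢ(x) = Π_{j≠i} (x - xⱼ)/(xᵢ - xⱼ)

L_0(10.8) = (10.8 - 5)/(2 - 5) × (10.8 - 8)/(2 - 8) × (10.8 - 11)/(2 - 11) × (10.8 - 14)/(2 - 14) = 0.005347
L_1(10.8) = (10.8 - 2)/(5 - 2) × (10.8 - 8)/(5 - 8) × (10.8 - 11)/(5 - 11) × (10.8 - 14)/(5 - 14) = -0.032448
L_2(10.8) = (10.8 - 2)/(8 - 2) × (10.8 - 5)/(8 - 5) × (10.8 - 11)/(8 - 11) × (10.8 - 14)/(8 - 14) = 0.100820
L_3(10.8) = (10.8 - 2)/(11 - 2) × (10.8 - 5)/(11 - 5) × (10.8 - 8)/(11 - 8) × (10.8 - 14)/(11 - 14) = 0.940984
L_4(10.8) = (10.8 - 2)/(14 - 2) × (10.8 - 5)/(14 - 5) × (10.8 - 8)/(14 - 8) × (10.8 - 11)/(14 - 11) = -0.014703

P(10.8) = (-10)×L_0(10.8) + 11×L_1(10.8) + 23×L_2(10.8) + (-15)×L_3(10.8) + 3×L_4(10.8)
P(10.8) = -12.250410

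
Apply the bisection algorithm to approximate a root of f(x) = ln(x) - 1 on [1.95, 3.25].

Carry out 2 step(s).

f(x) = ln(x) - 1
Initial interval: [1.95, 3.25]

Iteration 1:
  c_1 = (1.950000 + 3.250000)/2 = 2.600000
  f(c_1) = f(2.600000) = -0.044489
  f(a) × f(c) ≥ 0, new interval: [2.600000, 3.250000]
Iteration 2:
  c_2 = (2.600000 + 3.250000)/2 = 2.925000
  f(c_2) = f(2.925000) = 0.073294
  f(a) × f(c) < 0, new interval: [2.600000, 2.925000]

After 2 iteration(s), the approximation is c_2 = 2.925000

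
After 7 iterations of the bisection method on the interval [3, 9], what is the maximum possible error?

Bisection error bound: |error| ≤ (b-a)/2^n
|error| ≤ (9 - 3)/2^7 = 6/2^7
|error| ≤ 0.0468750000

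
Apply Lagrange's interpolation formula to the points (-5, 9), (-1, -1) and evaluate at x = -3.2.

Lagrange interpolation formula:
P(x) = Σ yᵢ × Lᵢ(x)
where Lᵢ(x) = Π_{j≠i} (x - xⱼ)/(xᵢ - xⱼ)

L_0(-3.2) = (-3.2 - (-1))/(-5 - (-1)) = 0.550000
L_1(-3.2) = (-3.2 - (-5))/(-1 - (-5)) = 0.450000

P(-3.2) = 9×L_0(-3.2) + (-1)×L_1(-3.2)
P(-3.2) = 4.500000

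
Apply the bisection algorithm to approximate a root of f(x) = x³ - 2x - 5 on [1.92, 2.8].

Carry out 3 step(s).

f(x) = x³ - 2x - 5
Initial interval: [1.92, 2.8]

Iteration 1:
  c_1 = (1.920000 + 2.800000)/2 = 2.360000
  f(c_1) = f(2.360000) = 3.424256
  f(a) × f(c) < 0, new interval: [1.920000, 2.360000]
Iteration 2:
  c_2 = (1.920000 + 2.360000)/2 = 2.140000
  f(c_2) = f(2.140000) = 0.520344
  f(a) × f(c) < 0, new interval: [1.920000, 2.140000]
Iteration 3:
  c_3 = (1.920000 + 2.140000)/2 = 2.030000
  f(c_3) = f(2.030000) = -0.694573
  f(a) × f(c) ≥ 0, new interval: [2.030000, 2.140000]

After 3 iteration(s), the approximation is c_3 = 2.030000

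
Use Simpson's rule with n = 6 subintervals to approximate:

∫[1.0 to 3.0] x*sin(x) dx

f(x) = x*sin(x)
a = 1.0, b = 3.0, n = 6
h = (b - a)/n = 0.333333

Simpson's rule: (h/3)[f(x₀) + 4f(x₁) + 2f(x₂) + ... + f(xₙ)]

x_0 = 1.0000, f(x_0) = 0.841471, coefficient = 1
x_1 = 1.3333, f(x_1) = 1.295917, coefficient = 4
x_2 = 1.6667, f(x_2) = 1.659013, coefficient = 2
x_3 = 2.0000, f(x_3) = 1.818595, coefficient = 4
x_4 = 2.3333, f(x_4) = 1.687200, coefficient = 2
x_5 = 2.6667, f(x_5) = 1.219394, coefficient = 4
x_6 = 3.0000, f(x_6) = 0.423360, coefficient = 1

I ≈ (0.333333/3) × 25.292881 = 2.810320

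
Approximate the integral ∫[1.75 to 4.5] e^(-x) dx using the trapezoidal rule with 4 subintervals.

f(x) = e^(-x)
a = 1.75, b = 4.5, n = 4
h = (b - a)/n = 0.687500

Trapezoidal rule: (h/2)[f(x₀) + 2f(x₁) + 2f(x₂) + ... + f(xₙ)]

x_0 = 1.7500, f(x_0) = 0.173774, coefficient = 1
x_1 = 2.4375, f(x_1) = 0.087379, coefficient = 2
x_2 = 3.1250, f(x_2) = 0.043937, coefficient = 2
x_3 = 3.8125, f(x_3) = 0.022093, coefficient = 2
x_4 = 4.5000, f(x_4) = 0.011109, coefficient = 1

I ≈ (0.687500/2) × 0.491701 = 0.169022
Exact value: 0.162665
Error: 0.006357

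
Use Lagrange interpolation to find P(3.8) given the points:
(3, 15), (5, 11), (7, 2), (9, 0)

Lagrange interpolation formula:
P(x) = Σ yᵢ × Lᵢ(x)
where Lᵢ(x) = Π_{j≠i} (x - xⱼ)/(xᵢ - xⱼ)

L_0(3.8) = (3.8 - 5)/(3 - 5) × (3.8 - 7)/(3 - 7) × (3.8 - 9)/(3 - 9) = 0.416000
L_1(3.8) = (3.8 - 3)/(5 - 3) × (3.8 - 7)/(5 - 7) × (3.8 - 9)/(5 - 9) = 0.832000
L_2(3.8) = (3.8 - 3)/(7 - 3) × (3.8 - 5)/(7 - 5) × (3.8 - 9)/(7 - 9) = -0.312000
L_3(3.8) = (3.8 - 3)/(9 - 3) × (3.8 - 5)/(9 - 5) × (3.8 - 7)/(9 - 7) = 0.064000

P(3.8) = 15×L_0(3.8) + 11×L_1(3.8) + 2×L_2(3.8) + 0×L_3(3.8)
P(3.8) = 14.768000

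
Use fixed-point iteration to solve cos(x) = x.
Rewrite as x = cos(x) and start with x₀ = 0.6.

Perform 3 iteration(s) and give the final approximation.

Equation: cos(x) = x
Fixed-point form: x = cos(x)
x₀ = 0.6

x_1 = g(0.600000) = 0.825336
x_2 = g(0.825336) = 0.678310
x_3 = g(0.678310) = 0.778634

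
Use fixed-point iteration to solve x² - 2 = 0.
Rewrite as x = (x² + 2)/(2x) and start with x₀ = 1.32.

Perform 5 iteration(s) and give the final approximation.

Equation: x² - 2 = 0
Fixed-point form: x = (x² + 2)/(2x)
x₀ = 1.32

x_1 = g(1.320000) = 1.417576
x_2 = g(1.417576) = 1.414218
x_3 = g(1.414218) = 1.414214
x_4 = g(1.414214) = 1.414214
x_5 = g(1.414214) = 1.414214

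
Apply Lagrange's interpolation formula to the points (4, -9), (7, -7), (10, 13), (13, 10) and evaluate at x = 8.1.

Lagrange interpolation formula:
P(x) = Σ yᵢ × Lᵢ(x)
where Lᵢ(x) = Π_{j≠i} (x - xⱼ)/(xᵢ - xⱼ)

L_0(8.1) = (8.1 - 7)/(4 - 7) × (8.1 - 10)/(4 - 10) × (8.1 - 13)/(4 - 13) = -0.063216
L_1(8.1) = (8.1 - 4)/(7 - 4) × (8.1 - 10)/(7 - 10) × (8.1 - 13)/(7 - 13) = 0.706870
L_2(8.1) = (8.1 - 4)/(10 - 4) × (8.1 - 7)/(10 - 7) × (8.1 - 13)/(10 - 13) = 0.409241
L_3(8.1) = (8.1 - 4)/(13 - 4) × (8.1 - 7)/(13 - 7) × (8.1 - 10)/(13 - 10) = -0.052895

P(8.1) = (-9)×L_0(8.1) + (-7)×L_1(8.1) + 13×L_2(8.1) + 10×L_3(8.1)
P(8.1) = 0.412031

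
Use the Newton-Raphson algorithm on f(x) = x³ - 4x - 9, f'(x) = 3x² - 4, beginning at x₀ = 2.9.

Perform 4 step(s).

f(x) = x³ - 4x - 9
f'(x) = 3x² - 4
x₀ = 2.9

Newton-Raphson formula: x_{n+1} = x_n - f(x_n)/f'(x_n)

Iteration 1:
  f(2.900000) = 3.789000
  f'(2.900000) = 21.230000
  x_1 = 2.900000 - 3.789000/21.230000 = 2.721526
Iteration 2:
  f(2.721526) = 0.271435
  f'(2.721526) = 18.220114
  x_2 = 2.721526 - 0.271435/18.220114 = 2.706629
Iteration 3:
  f(2.706629) = 0.001809
  f'(2.706629) = 17.977515
  x_3 = 2.706629 - 0.001809/17.977515 = 2.706528
Iteration 4:
  f(2.706528) = 0.000000
  f'(2.706528) = 17.975881
  x_4 = 2.706528 - 0.000000/17.975881 = 2.706528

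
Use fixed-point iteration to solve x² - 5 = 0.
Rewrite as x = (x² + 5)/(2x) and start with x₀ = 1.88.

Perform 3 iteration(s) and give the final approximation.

Equation: x² - 5 = 0
Fixed-point form: x = (x² + 5)/(2x)
x₀ = 1.88

x_1 = g(1.880000) = 2.269787
x_2 = g(2.269787) = 2.236318
x_3 = g(2.236318) = 2.236068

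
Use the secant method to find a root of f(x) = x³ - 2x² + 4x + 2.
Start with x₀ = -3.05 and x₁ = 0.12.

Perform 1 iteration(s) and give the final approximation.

f(x) = x³ - 2x² + 4x + 2
x₀ = -3.05, x₁ = 0.12

Secant formula: x_{n+1} = x_n - f(x_n)(x_n - x_{n-1})/(f(x_n) - f(x_{n-1}))

Iteration 1:
  f(-3.050000) = -57.177625
  f(0.120000) = 2.452928
  x_2 = 0.120000 - 2.452928×(0.120000 - (-3.050000))/(2.452928 - (-57.177625))
       = -0.010399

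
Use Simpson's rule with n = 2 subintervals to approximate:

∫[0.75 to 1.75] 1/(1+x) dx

f(x) = 1/(1+x)
a = 0.75, b = 1.75, n = 2
h = (b - a)/n = 0.500000

Simpson's rule: (h/3)[f(x₀) + 4f(x₁) + 2f(x₂) + ... + f(xₙ)]

x_0 = 0.7500, f(x_0) = 0.571429, coefficient = 1
x_1 = 1.2500, f(x_1) = 0.444444, coefficient = 4
x_2 = 1.7500, f(x_2) = 0.363636, coefficient = 1

I ≈ (0.500000/3) × 2.712843 = 0.452140
Exact value: 0.451985
Error: 0.000155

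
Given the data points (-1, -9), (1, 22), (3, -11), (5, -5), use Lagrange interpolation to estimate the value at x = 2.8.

Lagrange interpolation formula:
P(x) = Σ yᵢ × Lᵢ(x)
where Lᵢ(x) = Π_{j≠i} (x - xⱼ)/(xᵢ - xⱼ)

L_0(2.8) = (2.8 - 1)/(-1 - 1) × (2.8 - 3)/(-1 - 3) × (2.8 - 5)/(-1 - 5) = -0.016500
L_1(2.8) = (2.8 - (-1))/(1 - (-1)) × (2.8 - 3)/(1 - 3) × (2.8 - 5)/(1 - 5) = 0.104500
L_2(2.8) = (2.8 - (-1))/(3 - (-1)) × (2.8 - 1)/(3 - 1) × (2.8 - 5)/(3 - 5) = 0.940500
L_3(2.8) = (2.8 - (-1))/(5 - (-1)) × (2.8 - 1)/(5 - 1) × (2.8 - 3)/(5 - 3) = -0.028500

P(2.8) = (-9)×L_0(2.8) + 22×L_1(2.8) + (-11)×L_2(2.8) + (-5)×L_3(2.8)
P(2.8) = -7.755500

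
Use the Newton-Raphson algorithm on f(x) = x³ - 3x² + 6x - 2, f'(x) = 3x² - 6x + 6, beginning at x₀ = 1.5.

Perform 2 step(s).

f(x) = x³ - 3x² + 6x - 2
f'(x) = 3x² - 6x + 6
x₀ = 1.5

Newton-Raphson formula: x_{n+1} = x_n - f(x_n)/f'(x_n)

Iteration 1:
  f(1.500000) = 3.625000
  f'(1.500000) = 3.750000
  x_1 = 1.500000 - 3.625000/3.750000 = 0.533333
Iteration 2:
  f(0.533333) = 0.498370
  f'(0.533333) = 3.653333
  x_2 = 0.533333 - 0.498370/3.653333 = 0.396918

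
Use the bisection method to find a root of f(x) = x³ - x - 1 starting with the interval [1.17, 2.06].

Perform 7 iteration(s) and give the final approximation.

f(x) = x³ - x - 1
Initial interval: [1.17, 2.06]

Iteration 1:
  c_1 = (1.170000 + 2.060000)/2 = 1.615000
  f(c_1) = f(1.615000) = 1.597283
  f(a) × f(c) < 0, new interval: [1.170000, 1.615000]
Iteration 2:
  c_2 = (1.170000 + 1.615000)/2 = 1.392500
  f(c_2) = f(1.392500) = 0.307636
  f(a) × f(c) < 0, new interval: [1.170000, 1.392500]
Iteration 3:
  c_3 = (1.170000 + 1.392500)/2 = 1.281250
  f(c_3) = f(1.281250) = -0.177948
  f(a) × f(c) ≥ 0, new interval: [1.281250, 1.392500]
Iteration 4:
  c_4 = (1.281250 + 1.392500)/2 = 1.336875
  f(c_4) = f(1.336875) = 0.052434
  f(a) × f(c) < 0, new interval: [1.281250, 1.336875]
Iteration 5:
  c_5 = (1.281250 + 1.336875)/2 = 1.309063
  f(c_5) = f(1.309063) = -0.065795
  f(a) × f(c) ≥ 0, new interval: [1.309063, 1.336875]
Iteration 6:
  c_6 = (1.309063 + 1.336875)/2 = 1.322969
  f(c_6) = f(1.322969) = -0.007448
  f(a) × f(c) ≥ 0, new interval: [1.322969, 1.336875]
Iteration 7:
  c_7 = (1.322969 + 1.336875)/2 = 1.329922
  f(c_7) = f(1.329922) = 0.022301
  f(a) × f(c) < 0, new interval: [1.322969, 1.329922]

After 7 iteration(s), the approximation is c_7 = 1.329922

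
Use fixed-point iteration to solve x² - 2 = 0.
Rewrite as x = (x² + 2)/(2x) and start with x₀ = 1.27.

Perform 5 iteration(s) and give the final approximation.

Equation: x² - 2 = 0
Fixed-point form: x = (x² + 2)/(2x)
x₀ = 1.27

x_1 = g(1.270000) = 1.422402
x_2 = g(1.422402) = 1.414237
x_3 = g(1.414237) = 1.414214
x_4 = g(1.414214) = 1.414214
x_5 = g(1.414214) = 1.414214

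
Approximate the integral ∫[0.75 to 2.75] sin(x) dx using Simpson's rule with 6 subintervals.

f(x) = sin(x)
a = 0.75, b = 2.75, n = 6
h = (b - a)/n = 0.333333

Simpson's rule: (h/3)[f(x₀) + 4f(x₁) + 2f(x₂) + ... + f(xₙ)]

x_0 = 0.7500, f(x_0) = 0.681639, coefficient = 1
x_1 = 1.0833, f(x_1) = 0.883524, coefficient = 4
x_2 = 1.4167, f(x_2) = 0.988146, coefficient = 2
x_3 = 1.7500, f(x_3) = 0.983986, coefficient = 4
x_4 = 2.0833, f(x_4) = 0.871503, coefficient = 2
x_5 = 2.4167, f(x_5) = 0.663080, coefficient = 4
x_6 = 2.7500, f(x_6) = 0.381661, coefficient = 1

I ≈ (0.333333/3) × 14.904957 = 1.656106
Exact value: 1.655991
Error: 0.000115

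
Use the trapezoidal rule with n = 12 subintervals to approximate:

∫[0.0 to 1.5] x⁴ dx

f(x) = x⁴
a = 0.0, b = 1.5, n = 12
h = (b - a)/n = 0.125000

Trapezoidal rule: (h/2)[f(x₀) + 2f(x₁) + 2f(x₂) + ... + f(xₙ)]

x_0 = 0.0000, f(x_0) = 0.000000, coefficient = 1
x_1 = 0.1250, f(x_1) = 0.000244, coefficient = 2
x_2 = 0.2500, f(x_2) = 0.003906, coefficient = 2
x_3 = 0.3750, f(x_3) = 0.019775, coefficient = 2
x_4 = 0.5000, f(x_4) = 0.062500, coefficient = 2
x_5 = 0.6250, f(x_5) = 0.152588, coefficient = 2
x_6 = 0.7500, f(x_6) = 0.316406, coefficient = 2
x_7 = 0.8750, f(x_7) = 0.586182, coefficient = 2
x_8 = 1.0000, f(x_8) = 1.000000, coefficient = 2
x_9 = 1.1250, f(x_9) = 1.601807, coefficient = 2
x_10 = 1.2500, f(x_10) = 2.441406, coefficient = 2
x_11 = 1.3750, f(x_11) = 3.574463, coefficient = 2
x_12 = 1.5000, f(x_12) = 5.062500, coefficient = 1

I ≈ (0.125000/2) × 24.581055 = 1.536316
Exact value: 1.518750
Error: 0.017566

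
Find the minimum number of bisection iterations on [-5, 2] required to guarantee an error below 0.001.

We need (b-a)/2^n ≤ 0.001
(2 - (-5))/2^n ≤ 0.001
7/2^n ≤ 0.001
2^n ≥ 7000
n ≥ log₂(7000) = 12.77
n ≥ 13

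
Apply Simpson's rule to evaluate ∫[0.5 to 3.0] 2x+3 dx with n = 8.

f(x) = 2x+3
a = 0.5, b = 3.0, n = 8
h = (b - a)/n = 0.312500

Simpson's rule: (h/3)[f(x₀) + 4f(x₁) + 2f(x₂) + ... + f(xₙ)]

x_0 = 0.5000, f(x_0) = 4.000000, coefficient = 1
x_1 = 0.8125, f(x_1) = 4.625000, coefficient = 4
x_2 = 1.1250, f(x_2) = 5.250000, coefficient = 2
x_3 = 1.4375, f(x_3) = 5.875000, coefficient = 4
x_4 = 1.7500, f(x_4) = 6.500000, coefficient = 2
x_5 = 2.0625, f(x_5) = 7.125000, coefficient = 4
x_6 = 2.3750, f(x_6) = 7.750000, coefficient = 2
x_7 = 2.6875, f(x_7) = 8.375000, coefficient = 4
x_8 = 3.0000, f(x_8) = 9.000000, coefficient = 1

I ≈ (0.312500/3) × 156.000000 = 16.250000
Exact value: 16.250000
Error: 0.000000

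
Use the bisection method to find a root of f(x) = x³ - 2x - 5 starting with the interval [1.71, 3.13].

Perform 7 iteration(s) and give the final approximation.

f(x) = x³ - 2x - 5
Initial interval: [1.71, 3.13]

Iteration 1:
  c_1 = (1.710000 + 3.130000)/2 = 2.420000
  f(c_1) = f(2.420000) = 4.332488
  f(a) × f(c) < 0, new interval: [1.710000, 2.420000]
Iteration 2:
  c_2 = (1.710000 + 2.420000)/2 = 2.065000
  f(c_2) = f(2.065000) = -0.324375
  f(a) × f(c) ≥ 0, new interval: [2.065000, 2.420000]
Iteration 3:
  c_3 = (2.065000 + 2.420000)/2 = 2.242500
  f(c_3) = f(2.242500) = 1.792098
  f(a) × f(c) < 0, new interval: [2.065000, 2.242500]
Iteration 4:
  c_4 = (2.065000 + 2.242500)/2 = 2.153750
  f(c_4) = f(2.153750) = 0.682969
  f(a) × f(c) < 0, new interval: [2.065000, 2.153750]
Iteration 5:
  c_5 = (2.065000 + 2.153750)/2 = 2.109375
  f(c_5) = f(2.109375) = 0.166836
  f(a) × f(c) < 0, new interval: [2.065000, 2.109375]
Iteration 6:
  c_6 = (2.065000 + 2.109375)/2 = 2.087187
  f(c_6) = f(2.087187) = -0.081852
  f(a) × f(c) ≥ 0, new interval: [2.087187, 2.109375]
Iteration 7:
  c_7 = (2.087187 + 2.109375)/2 = 2.098281
  f(c_7) = f(2.098281) = 0.041717
  f(a) × f(c) < 0, new interval: [2.087187, 2.098281]

After 7 iteration(s), the approximation is c_7 = 2.098281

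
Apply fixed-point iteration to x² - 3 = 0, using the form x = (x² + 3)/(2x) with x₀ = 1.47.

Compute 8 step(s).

Equation: x² - 3 = 0
Fixed-point form: x = (x² + 3)/(2x)
x₀ = 1.47

x_1 = g(1.470000) = 1.755408
x_2 = g(1.755408) = 1.732206
x_3 = g(1.732206) = 1.732051
x_4 = g(1.732051) = 1.732051
x_5 = g(1.732051) = 1.732051
x_6 = g(1.732051) = 1.732051
x_7 = g(1.732051) = 1.732051
x_8 = g(1.732051) = 1.732051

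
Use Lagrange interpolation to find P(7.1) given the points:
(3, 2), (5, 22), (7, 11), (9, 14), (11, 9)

Lagrange interpolation formula:
P(x) = Σ yᵢ × Lᵢ(x)
where Lᵢ(x) = Π_{j≠i} (x - xⱼ)/(xᵢ - xⱼ)

L_0(7.1) = (7.1 - 5)/(3 - 5) × (7.1 - 7)/(3 - 7) × (7.1 - 9)/(3 - 9) × (7.1 - 11)/(3 - 11) = 0.004052
L_1(7.1) = (7.1 - 3)/(5 - 3) × (7.1 - 7)/(5 - 7) × (7.1 - 9)/(5 - 9) × (7.1 - 11)/(5 - 11) = -0.031647
L_2(7.1) = (7.1 - 3)/(7 - 3) × (7.1 - 5)/(7 - 5) × (7.1 - 9)/(7 - 9) × (7.1 - 11)/(7 - 11) = 0.996877
L_3(7.1) = (7.1 - 3)/(9 - 3) × (7.1 - 5)/(9 - 5) × (7.1 - 7)/(9 - 7) × (7.1 - 11)/(9 - 11) = 0.034978
L_4(7.1) = (7.1 - 3)/(11 - 3) × (7.1 - 5)/(11 - 5) × (7.1 - 7)/(11 - 7) × (7.1 - 9)/(11 - 9) = -0.004260

P(7.1) = 2×L_0(7.1) + 22×L_1(7.1) + 11×L_2(7.1) + 14×L_3(7.1) + 9×L_4(7.1)
P(7.1) = 10.728868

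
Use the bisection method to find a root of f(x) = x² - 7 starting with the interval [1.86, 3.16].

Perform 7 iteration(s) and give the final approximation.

f(x) = x² - 7
Initial interval: [1.86, 3.16]

Iteration 1:
  c_1 = (1.860000 + 3.160000)/2 = 2.510000
  f(c_1) = f(2.510000) = -0.699900
  f(a) × f(c) ≥ 0, new interval: [2.510000, 3.160000]
Iteration 2:
  c_2 = (2.510000 + 3.160000)/2 = 2.835000
  f(c_2) = f(2.835000) = 1.037225
  f(a) × f(c) < 0, new interval: [2.510000, 2.835000]
Iteration 3:
  c_3 = (2.510000 + 2.835000)/2 = 2.672500
  f(c_3) = f(2.672500) = 0.142256
  f(a) × f(c) < 0, new interval: [2.510000, 2.672500]
Iteration 4:
  c_4 = (2.510000 + 2.672500)/2 = 2.591250
  f(c_4) = f(2.591250) = -0.285423
  f(a) × f(c) ≥ 0, new interval: [2.591250, 2.672500]
Iteration 5:
  c_5 = (2.591250 + 2.672500)/2 = 2.631875
  f(c_5) = f(2.631875) = -0.073234
  f(a) × f(c) ≥ 0, new interval: [2.631875, 2.672500]
Iteration 6:
  c_6 = (2.631875 + 2.672500)/2 = 2.652188
  f(c_6) = f(2.652188) = 0.034099
  f(a) × f(c) < 0, new interval: [2.631875, 2.652188]
Iteration 7:
  c_7 = (2.631875 + 2.652188)/2 = 2.642031
  f(c_7) = f(2.642031) = -0.019671
  f(a) × f(c) ≥ 0, new interval: [2.642031, 2.652188]

After 7 iteration(s), the approximation is c_7 = 2.642031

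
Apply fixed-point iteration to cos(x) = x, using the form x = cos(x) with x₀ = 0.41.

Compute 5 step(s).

Equation: cos(x) = x
Fixed-point form: x = cos(x)
x₀ = 0.41

x_1 = g(0.410000) = 0.917121
x_2 = g(0.917121) = 0.608108
x_3 = g(0.608108) = 0.820730
x_4 = g(0.820730) = 0.681687
x_5 = g(0.681687) = 0.776511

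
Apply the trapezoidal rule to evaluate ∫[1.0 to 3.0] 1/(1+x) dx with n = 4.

f(x) = 1/(1+x)
a = 1.0, b = 3.0, n = 4
h = (b - a)/n = 0.500000

Trapezoidal rule: (h/2)[f(x₀) + 2f(x₁) + 2f(x₂) + ... + f(xₙ)]

x_0 = 1.0000, f(x_0) = 0.500000, coefficient = 1
x_1 = 1.5000, f(x_1) = 0.400000, coefficient = 2
x_2 = 2.0000, f(x_2) = 0.333333, coefficient = 2
x_3 = 2.5000, f(x_3) = 0.285714, coefficient = 2
x_4 = 3.0000, f(x_4) = 0.250000, coefficient = 1

I ≈ (0.500000/2) × 2.788095 = 0.697024
Exact value: 0.693147
Error: 0.003877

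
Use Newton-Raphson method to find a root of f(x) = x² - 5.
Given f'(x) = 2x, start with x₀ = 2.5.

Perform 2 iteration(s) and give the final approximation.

f(x) = x² - 5
f'(x) = 2x
x₀ = 2.5

Newton-Raphson formula: x_{n+1} = x_n - f(x_n)/f'(x_n)

Iteration 1:
  f(2.500000) = 1.250000
  f'(2.500000) = 5.000000
  x_1 = 2.500000 - 1.250000/5.000000 = 2.250000
Iteration 2:
  f(2.250000) = 0.062500
  f'(2.250000) = 4.500000
  x_2 = 2.250000 - 0.062500/4.500000 = 2.236111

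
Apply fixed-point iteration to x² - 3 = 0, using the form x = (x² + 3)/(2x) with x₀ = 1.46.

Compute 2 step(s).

Equation: x² - 3 = 0
Fixed-point form: x = (x² + 3)/(2x)
x₀ = 1.46

x_1 = g(1.460000) = 1.757397
x_2 = g(1.757397) = 1.732234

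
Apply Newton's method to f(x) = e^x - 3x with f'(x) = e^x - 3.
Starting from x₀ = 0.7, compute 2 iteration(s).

f(x) = e^x - 3x
f'(x) = e^x - 3
x₀ = 0.7

Newton-Raphson formula: x_{n+1} = x_n - f(x_n)/f'(x_n)

Iteration 1:
  f(0.700000) = -0.086247
  f'(0.700000) = -0.986247
  x_1 = 0.700000 - (-0.086247)/(-0.986247) = 0.612550
Iteration 2:
  f(0.612550) = 0.007480
  f'(0.612550) = -1.154869
  x_2 = 0.612550 - 0.007480/(-1.154869) = 0.619027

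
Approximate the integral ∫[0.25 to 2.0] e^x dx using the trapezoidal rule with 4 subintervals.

f(x) = e^x
a = 0.25, b = 2.0, n = 4
h = (b - a)/n = 0.437500

Trapezoidal rule: (h/2)[f(x₀) + 2f(x₁) + 2f(x₂) + ... + f(xₙ)]

x_0 = 0.2500, f(x_0) = 1.284025, coefficient = 1
x_1 = 0.6875, f(x_1) = 1.988737, coefficient = 2
x_2 = 1.1250, f(x_2) = 3.080217, coefficient = 2
x_3 = 1.5625, f(x_3) = 4.770733, coefficient = 2
x_4 = 2.0000, f(x_4) = 7.389056, coefficient = 1

I ≈ (0.437500/2) × 28.352457 = 6.202100
Exact value: 6.105031
Error: 0.097069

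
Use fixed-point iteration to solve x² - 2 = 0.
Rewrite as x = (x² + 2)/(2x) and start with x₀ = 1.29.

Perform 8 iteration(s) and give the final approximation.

Equation: x² - 2 = 0
Fixed-point form: x = (x² + 2)/(2x)
x₀ = 1.29

x_1 = g(1.290000) = 1.420194
x_2 = g(1.420194) = 1.414226
x_3 = g(1.414226) = 1.414214
x_4 = g(1.414214) = 1.414214
x_5 = g(1.414214) = 1.414214
x_6 = g(1.414214) = 1.414214
x_7 = g(1.414214) = 1.414214
x_8 = g(1.414214) = 1.414214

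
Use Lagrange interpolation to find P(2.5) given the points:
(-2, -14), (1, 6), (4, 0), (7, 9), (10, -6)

Lagrange interpolation formula:
P(x) = Σ yᵢ × Lᵢ(x)
where Lᵢ(x) = Π_{j≠i} (x - xⱼ)/(xᵢ - xⱼ)

L_0(2.5) = (2.5 - 1)/(-2 - 1) × (2.5 - 4)/(-2 - 4) × (2.5 - 7)/(-2 - 7) × (2.5 - 10)/(-2 - 10) = -0.039062
L_1(2.5) = (2.5 - (-2))/(1 - (-2)) × (2.5 - 4)/(1 - 4) × (2.5 - 7)/(1 - 7) × (2.5 - 10)/(1 - 10) = 0.468750
L_2(2.5) = (2.5 - (-2))/(4 - (-2)) × (2.5 - 1)/(4 - 1) × (2.5 - 7)/(4 - 7) × (2.5 - 10)/(4 - 10) = 0.703125
L_3(2.5) = (2.5 - (-2))/(7 - (-2)) × (2.5 - 1)/(7 - 1) × (2.5 - 4)/(7 - 4) × (2.5 - 10)/(7 - 10) = -0.156250
L_4(2.5) = (2.5 - (-2))/(10 - (-2)) × (2.5 - 1)/(10 - 1) × (2.5 - 4)/(10 - 4) × (2.5 - 7)/(10 - 7) = 0.023438

P(2.5) = (-14)×L_0(2.5) + 6×L_1(2.5) + 0×L_2(2.5) + 9×L_3(2.5) + (-6)×L_4(2.5)
P(2.5) = 1.812500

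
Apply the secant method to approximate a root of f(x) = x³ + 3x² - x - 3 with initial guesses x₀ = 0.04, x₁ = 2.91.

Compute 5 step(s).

f(x) = x³ + 3x² - x - 3
x₀ = 0.04, x₁ = 2.91

Secant formula: x_{n+1} = x_n - f(x_n)(x_n - x_{n-1})/(f(x_n) - f(x_{n-1}))

Iteration 1:
  f(0.040000) = -3.035136
  f(2.910000) = 44.136471
  x_2 = 2.910000 - 44.136471×(2.910000 - 0.040000)/(44.136471 - (-3.035136))
       = 0.224663
Iteration 2:
  f(2.910000) = 44.136471
  f(0.224663) = -3.061903
  x_3 = 0.224663 - (-3.061903)×(0.224663 - 2.910000)/(-3.061903 - 44.136471)
       = 0.398869
Iteration 3:
  f(0.224663) = -3.061903
  f(0.398869) = -2.858121
  x_4 = 0.398869 - (-2.858121)×(0.398869 - 0.224663)/(-2.858121 - (-3.061903))
       = 2.842176
Iteration 4:
  f(0.398869) = -2.858121
  f(2.842176) = 41.350719
  x_5 = 2.842176 - 41.350719×(2.842176 - 0.398869)/(41.350719 - (-2.858121))
       = 0.556830
Iteration 5:
  f(2.842176) = 41.350719
  f(0.556830) = -2.454001
  x_6 = 0.556830 - (-2.454001)×(0.556830 - 2.842176)/(-2.454001 - 41.350719)
       = 0.684858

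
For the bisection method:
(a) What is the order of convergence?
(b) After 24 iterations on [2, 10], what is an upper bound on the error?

(a) Bisection has linear (order 1) convergence; the error is halved each step.

(b) Error bound = (b-a)/2^n = (10 - 2)/2^{24}
    = 8/2^{24}

(a) 1 (linear); (b) error ≤ 4.77e-07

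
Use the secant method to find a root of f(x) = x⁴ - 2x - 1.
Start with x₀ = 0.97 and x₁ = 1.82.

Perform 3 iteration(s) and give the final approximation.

f(x) = x⁴ - 2x - 1
x₀ = 0.97, x₁ = 1.82

Secant formula: x_{n+1} = x_n - f(x_n)(x_n - x_{n-1})/(f(x_n) - f(x_{n-1}))

Iteration 1:
  f(0.970000) = -2.054707
  f(1.820000) = 6.331994
  x_2 = 1.820000 - 6.331994×(1.820000 - 0.970000)/(6.331994 - (-2.054707))
       = 1.178246
Iteration 2:
  f(1.820000) = 6.331994
  f(1.178246) = -1.429214
  x_3 = 1.178246 - (-1.429214)×(1.178246 - 1.820000)/(-1.429214 - 6.331994)
       = 1.296424
Iteration 3:
  f(1.178246) = -1.429214
  f(1.296424) = -0.768042
  x_4 = 1.296424 - (-0.768042)×(1.296424 - 1.178246)/(-0.768042 - (-1.429214))
       = 1.433704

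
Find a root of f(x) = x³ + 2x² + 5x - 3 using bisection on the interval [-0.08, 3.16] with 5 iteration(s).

f(x) = x³ + 2x² + 5x - 3
Initial interval: [-0.08, 3.16]

Iteration 1:
  c_1 = (-0.080000 + 3.160000)/2 = 1.540000
  f(c_1) = f(1.540000) = 13.095464
  f(a) × f(c) < 0, new interval: [-0.080000, 1.540000]
Iteration 2:
  c_2 = (-0.080000 + 1.540000)/2 = 0.730000
  f(c_2) = f(0.730000) = 2.104817
  f(a) × f(c) < 0, new interval: [-0.080000, 0.730000]
Iteration 3:
  c_3 = (-0.080000 + 0.730000)/2 = 0.325000
  f(c_3) = f(0.325000) = -1.129422
  f(a) × f(c) ≥ 0, new interval: [0.325000, 0.730000]
Iteration 4:
  c_4 = (0.325000 + 0.730000)/2 = 0.527500
  f(c_4) = f(0.527500) = 0.340793
  f(a) × f(c) < 0, new interval: [0.325000, 0.527500]
Iteration 5:
  c_5 = (0.325000 + 0.527500)/2 = 0.426250
  f(c_5) = f(0.426250) = -0.427927
  f(a) × f(c) ≥ 0, new interval: [0.426250, 0.527500]

After 5 iteration(s), the approximation is c_5 = 0.426250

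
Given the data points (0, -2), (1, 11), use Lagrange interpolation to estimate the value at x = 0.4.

Lagrange interpolation formula:
P(x) = Σ yᵢ × Lᵢ(x)
where Lᵢ(x) = Π_{j≠i} (x - xⱼ)/(xᵢ - xⱼ)

L_0(0.4) = (0.4 - 1)/(0 - 1) = 0.600000
L_1(0.4) = (0.4 - 0)/(1 - 0) = 0.400000

P(0.4) = (-2)×L_0(0.4) + 11×L_1(0.4)
P(0.4) = 3.200000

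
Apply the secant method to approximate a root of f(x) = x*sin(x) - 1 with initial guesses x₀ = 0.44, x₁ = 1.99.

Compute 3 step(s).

f(x) = x*sin(x) - 1
x₀ = 0.44, x₁ = 1.99

Secant formula: x_{n+1} = x_n - f(x_n)(x_n - x_{n-1})/(f(x_n) - f(x_{n-1}))

Iteration 1:
  f(0.440000) = -0.812587
  f(1.990000) = 0.817693
  x_2 = 1.990000 - 0.817693×(1.990000 - 0.440000)/(0.817693 - (-0.812587))
       = 1.212573
Iteration 2:
  f(1.990000) = 0.817693
  f(1.212573) = 0.135600
  x_3 = 1.212573 - 0.135600×(1.212573 - 1.990000)/(0.135600 - 0.817693)
       = 1.058020
Iteration 3:
  f(1.212573) = 0.135600
  f(1.058020) = -0.078056
  x_4 = 1.058020 - (-0.078056)×(1.058020 - 1.212573)/(-0.078056 - 0.135600)
       = 1.114484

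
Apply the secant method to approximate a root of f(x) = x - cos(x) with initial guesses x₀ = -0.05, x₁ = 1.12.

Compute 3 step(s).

f(x) = x - cos(x)
x₀ = -0.05, x₁ = 1.12

Secant formula: x_{n+1} = x_n - f(x_n)(x_n - x_{n-1})/(f(x_n) - f(x_{n-1}))

Iteration 1:
  f(-0.050000) = -1.048750
  f(1.120000) = 0.684318
  x_2 = 1.120000 - 0.684318×(1.120000 - (-0.050000))/(0.684318 - (-1.048750))
       = 0.658015
Iteration 2:
  f(1.120000) = 0.684318
  f(0.658015) = -0.133193
  x_3 = 0.658015 - (-0.133193)×(0.658015 - 1.120000)/(-0.133193 - 0.684318)
       = 0.733284
Iteration 3:
  f(0.658015) = -0.133193
  f(0.733284) = -0.009697
  x_4 = 0.733284 - (-0.009697)×(0.733284 - 0.658015)/(-0.009697 - (-0.133193))
       = 0.739194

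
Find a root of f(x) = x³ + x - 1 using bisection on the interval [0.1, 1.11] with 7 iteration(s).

f(x) = x³ + x - 1
Initial interval: [0.1, 1.11]

Iteration 1:
  c_1 = (0.100000 + 1.110000)/2 = 0.605000
  f(c_1) = f(0.605000) = -0.173555
  f(a) × f(c) ≥ 0, new interval: [0.605000, 1.110000]
Iteration 2:
  c_2 = (0.605000 + 1.110000)/2 = 0.857500
  f(c_2) = f(0.857500) = 0.488025
  f(a) × f(c) < 0, new interval: [0.605000, 0.857500]
Iteration 3:
  c_3 = (0.605000 + 0.857500)/2 = 0.731250
  f(c_3) = f(0.731250) = 0.122269
  f(a) × f(c) < 0, new interval: [0.605000, 0.731250]
Iteration 4:
  c_4 = (0.605000 + 0.731250)/2 = 0.668125
  f(c_4) = f(0.668125) = -0.033630
  f(a) × f(c) ≥ 0, new interval: [0.668125, 0.731250]
Iteration 5:
  c_5 = (0.668125 + 0.731250)/2 = 0.699688
  f(c_5) = f(0.699688) = 0.042228
  f(a) × f(c) < 0, new interval: [0.668125, 0.699688]
Iteration 6:
  c_6 = (0.668125 + 0.699688)/2 = 0.683906
  f(c_6) = f(0.683906) = 0.003788
  f(a) × f(c) < 0, new interval: [0.668125, 0.683906]
Iteration 7:
  c_7 = (0.668125 + 0.683906)/2 = 0.676016
  f(c_7) = f(0.676016) = -0.015047
  f(a) × f(c) ≥ 0, new interval: [0.676016, 0.683906]

After 7 iteration(s), the approximation is c_7 = 0.676016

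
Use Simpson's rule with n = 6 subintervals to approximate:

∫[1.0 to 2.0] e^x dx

f(x) = e^x
a = 1.0, b = 2.0, n = 6
h = (b - a)/n = 0.166667

Simpson's rule: (h/3)[f(x₀) + 4f(x₁) + 2f(x₂) + ... + f(xₙ)]

x_0 = 1.0000, f(x_0) = 2.718282, coefficient = 1
x_1 = 1.1667, f(x_1) = 3.211271, coefficient = 4
x_2 = 1.3333, f(x_2) = 3.793668, coefficient = 2
x_3 = 1.5000, f(x_3) = 4.481689, coefficient = 4
x_4 = 1.6667, f(x_4) = 5.294490, coefficient = 2
x_5 = 1.8333, f(x_5) = 6.254701, coefficient = 4
x_6 = 2.0000, f(x_6) = 7.389056, coefficient = 1

I ≈ (0.166667/3) × 84.074296 = 4.670794
Exact value: 4.670774
Error: 0.000020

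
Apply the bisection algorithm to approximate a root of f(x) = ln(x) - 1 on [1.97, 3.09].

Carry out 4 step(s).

f(x) = ln(x) - 1
Initial interval: [1.97, 3.09]

Iteration 1:
  c_1 = (1.970000 + 3.090000)/2 = 2.530000
  f(c_1) = f(2.530000) = -0.071781
  f(a) × f(c) ≥ 0, new interval: [2.530000, 3.090000]
Iteration 2:
  c_2 = (2.530000 + 3.090000)/2 = 2.810000
  f(c_2) = f(2.810000) = 0.033184
  f(a) × f(c) < 0, new interval: [2.530000, 2.810000]
Iteration 3:
  c_3 = (2.530000 + 2.810000)/2 = 2.670000
  f(c_3) = f(2.670000) = -0.017922
  f(a) × f(c) ≥ 0, new interval: [2.670000, 2.810000]
Iteration 4:
  c_4 = (2.670000 + 2.810000)/2 = 2.740000
  f(c_4) = f(2.740000) = 0.007958
  f(a) × f(c) < 0, new interval: [2.670000, 2.740000]

After 4 iteration(s), the approximation is c_4 = 2.740000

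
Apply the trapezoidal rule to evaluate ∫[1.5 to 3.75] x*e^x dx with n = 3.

f(x) = x*e^x
a = 1.5, b = 3.75, n = 3
h = (b - a)/n = 0.750000

Trapezoidal rule: (h/2)[f(x₀) + 2f(x₁) + 2f(x₂) + ... + f(xₙ)]

x_0 = 1.5000, f(x_0) = 6.722534, coefficient = 1
x_1 = 2.2500, f(x_1) = 21.347406, coefficient = 2
x_2 = 3.0000, f(x_2) = 60.256611, coefficient = 2
x_3 = 3.7500, f(x_3) = 159.454058, coefficient = 1

I ≈ (0.750000/2) × 329.384624 = 123.519234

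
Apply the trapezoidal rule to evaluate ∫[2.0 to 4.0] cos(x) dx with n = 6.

f(x) = cos(x)
a = 2.0, b = 4.0, n = 6
h = (b - a)/n = 0.333333

Trapezoidal rule: (h/2)[f(x₀) + 2f(x₁) + 2f(x₂) + ... + f(xₙ)]

x_0 = 2.0000, f(x_0) = -0.416147, coefficient = 1
x_1 = 2.3333, f(x_1) = -0.690758, coefficient = 2
x_2 = 2.6667, f(x_2) = -0.889327, coefficient = 2
x_3 = 3.0000, f(x_3) = -0.989992, coefficient = 2
x_4 = 3.3333, f(x_4) = -0.981674, coefficient = 2
x_5 = 3.6667, f(x_5) = -0.865287, coefficient = 2
x_6 = 4.0000, f(x_6) = -0.653644, coefficient = 1

I ≈ (0.333333/2) × -9.903867 = -1.650644
Exact value: -1.666100
Error: 0.015455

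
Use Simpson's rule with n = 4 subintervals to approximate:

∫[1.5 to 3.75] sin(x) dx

f(x) = sin(x)
a = 1.5, b = 3.75, n = 4
h = (b - a)/n = 0.562500

Simpson's rule: (h/3)[f(x₀) + 4f(x₁) + 2f(x₂) + ... + f(xₙ)]

x_0 = 1.5000, f(x_0) = 0.997495, coefficient = 1
x_1 = 2.0625, f(x_1) = 0.881530, coefficient = 4
x_2 = 2.6250, f(x_2) = 0.493920, coefficient = 2
x_3 = 3.1875, f(x_3) = -0.045891, coefficient = 4
x_4 = 3.7500, f(x_4) = -0.571561, coefficient = 1

I ≈ (0.562500/3) × 4.756329 = 0.891812
Exact value: 0.891297
Error: 0.000515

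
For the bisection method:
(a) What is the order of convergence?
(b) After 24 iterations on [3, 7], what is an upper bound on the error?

(a) Bisection has linear (order 1) convergence; the error is halved each step.

(b) Error bound = (b-a)/2^n = (7 - 3)/2^{24}
    = 4/2^{24}

(a) 1 (linear); (b) error ≤ 2.38e-07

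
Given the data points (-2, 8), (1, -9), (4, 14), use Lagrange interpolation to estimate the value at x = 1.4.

Lagrange interpolation formula:
P(x) = Σ yᵢ × Lᵢ(x)
where Lᵢ(x) = Π_{j≠i} (x - xⱼ)/(xᵢ - xⱼ)

L_0(1.4) = (1.4 - 1)/(-2 - 1) × (1.4 - 4)/(-2 - 4) = -0.057778
L_1(1.4) = (1.4 - (-2))/(1 - (-2)) × (1.4 - 4)/(1 - 4) = 0.982222
L_2(1.4) = (1.4 - (-2))/(4 - (-2)) × (1.4 - 1)/(4 - 1) = 0.075556

P(1.4) = 8×L_0(1.4) + (-9)×L_1(1.4) + 14×L_2(1.4)
P(1.4) = -8.244444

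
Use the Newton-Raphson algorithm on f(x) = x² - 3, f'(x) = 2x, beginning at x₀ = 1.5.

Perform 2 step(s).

f(x) = x² - 3
f'(x) = 2x
x₀ = 1.5

Newton-Raphson formula: x_{n+1} = x_n - f(x_n)/f'(x_n)

Iteration 1:
  f(1.500000) = -0.750000
  f'(1.500000) = 3.000000
  x_1 = 1.500000 - (-0.750000)/3.000000 = 1.750000
Iteration 2:
  f(1.750000) = 0.062500
  f'(1.750000) = 3.500000
  x_2 = 1.750000 - 0.062500/3.500000 = 1.732143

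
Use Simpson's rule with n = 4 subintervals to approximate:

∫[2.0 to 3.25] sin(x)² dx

f(x) = sin(x)²
a = 2.0, b = 3.25, n = 4
h = (b - a)/n = 0.312500

Simpson's rule: (h/3)[f(x₀) + 4f(x₁) + 2f(x₂) + ... + f(xₙ)]

x_0 = 2.0000, f(x_0) = 0.826822, coefficient = 1
x_1 = 2.3125, f(x_1) = 0.543639, coefficient = 4
x_2 = 2.6250, f(x_2) = 0.243957, coefficient = 2
x_3 = 2.9375, f(x_3) = 0.041079, coefficient = 4
x_4 = 3.2500, f(x_4) = 0.011706, coefficient = 1

I ≈ (0.312500/3) × 3.665313 = 0.381803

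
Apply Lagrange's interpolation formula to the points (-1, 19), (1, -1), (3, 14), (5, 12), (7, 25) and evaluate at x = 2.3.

Lagrange interpolation formula:
P(x) = Σ yᵢ × Lᵢ(x)
where Lᵢ(x) = Π_{j≠i} (x - xⱼ)/(xᵢ - xⱼ)

L_0(2.3) = (2.3 - 1)/(-1 - 1) × (2.3 - 3)/(-1 - 3) × (2.3 - 5)/(-1 - 5) × (2.3 - 7)/(-1 - 7) = -0.030073
L_1(2.3) = (2.3 - (-1))/(1 - (-1)) × (2.3 - 3)/(1 - 3) × (2.3 - 5)/(1 - 5) × (2.3 - 7)/(1 - 7) = 0.305353
L_2(2.3) = (2.3 - (-1))/(3 - (-1)) × (2.3 - 1)/(3 - 1) × (2.3 - 5)/(3 - 5) × (2.3 - 7)/(3 - 7) = 0.850627
L_3(2.3) = (2.3 - (-1))/(5 - (-1)) × (2.3 - 1)/(5 - 1) × (2.3 - 3)/(5 - 3) × (2.3 - 7)/(5 - 7) = -0.147022
L_4(2.3) = (2.3 - (-1))/(7 - (-1)) × (2.3 - 1)/(7 - 1) × (2.3 - 3)/(7 - 3) × (2.3 - 5)/(7 - 5) = 0.021115

P(2.3) = 19×L_0(2.3) + (-1)×L_1(2.3) + 14×L_2(2.3) + 12×L_3(2.3) + 25×L_4(2.3)
P(2.3) = 9.795647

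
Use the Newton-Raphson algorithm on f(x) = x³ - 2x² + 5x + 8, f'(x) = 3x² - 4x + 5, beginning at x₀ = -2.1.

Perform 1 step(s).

f(x) = x³ - 2x² + 5x + 8
f'(x) = 3x² - 4x + 5
x₀ = -2.1

Newton-Raphson formula: x_{n+1} = x_n - f(x_n)/f'(x_n)

Iteration 1:
  f(-2.100000) = -20.581000
  f'(-2.100000) = 26.630000
  x_1 = -2.100000 - (-20.581000)/26.630000 = -1.327150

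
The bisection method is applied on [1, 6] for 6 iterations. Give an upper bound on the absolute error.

Bisection error bound: |error| ≤ (b-a)/2^n
|error| ≤ (6 - 1)/2^6 = 5/2^6
|error| ≤ 0.0781250000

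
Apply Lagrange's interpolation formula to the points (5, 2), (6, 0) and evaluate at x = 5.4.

Lagrange interpolation formula:
P(x) = Σ yᵢ × Lᵢ(x)
where Lᵢ(x) = Π_{j≠i} (x - xⱼ)/(xᵢ - xⱼ)

L_0(5.4) = (5.4 - 6)/(5 - 6) = 0.600000
L_1(5.4) = (5.4 - 5)/(6 - 5) = 0.400000

P(5.4) = 2×L_0(5.4) + 0×L_1(5.4)
P(5.4) = 1.200000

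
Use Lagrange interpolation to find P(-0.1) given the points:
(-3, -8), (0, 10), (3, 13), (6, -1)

Lagrange interpolation formula:
P(x) = Σ yᵢ × Lᵢ(x)
where Lᵢ(x) = Π_{j≠i} (x - xⱼ)/(xᵢ - xⱼ)

L_0(-0.1) = (-0.1 - 0)/(-3 - 0) × (-0.1 - 3)/(-3 - 3) × (-0.1 - 6)/(-3 - 6) = 0.011673
L_1(-0.1) = (-0.1 - (-3))/(0 - (-3)) × (-0.1 - 3)/(0 - 3) × (-0.1 - 6)/(0 - 6) = 1.015537
L_2(-0.1) = (-0.1 - (-3))/(3 - (-3)) × (-0.1 - 0)/(3 - 0) × (-0.1 - 6)/(3 - 6) = -0.032759
L_3(-0.1) = (-0.1 - (-3))/(6 - (-3)) × (-0.1 - 0)/(6 - 0) × (-0.1 - 3)/(6 - 3) = 0.005549

P(-0.1) = (-8)×L_0(-0.1) + 10×L_1(-0.1) + 13×L_2(-0.1) + (-1)×L_3(-0.1)
P(-0.1) = 9.630568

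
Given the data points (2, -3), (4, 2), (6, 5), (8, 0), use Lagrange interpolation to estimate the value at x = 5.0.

Lagrange interpolation formula:
P(x) = Σ yᵢ × Lᵢ(x)
where Lᵢ(x) = Π_{j≠i} (x - xⱼ)/(xᵢ - xⱼ)

L_0(5.0) = (5.0 - 4)/(2 - 4) × (5.0 - 6)/(2 - 6) × (5.0 - 8)/(2 - 8) = -0.062500
L_1(5.0) = (5.0 - 2)/(4 - 2) × (5.0 - 6)/(4 - 6) × (5.0 - 8)/(4 - 8) = 0.562500
L_2(5.0) = (5.0 - 2)/(6 - 2) × (5.0 - 4)/(6 - 4) × (5.0 - 8)/(6 - 8) = 0.562500
L_3(5.0) = (5.0 - 2)/(8 - 2) × (5.0 - 4)/(8 - 4) × (5.0 - 6)/(8 - 6) = -0.062500

P(5.0) = (-3)×L_0(5.0) + 2×L_1(5.0) + 5×L_2(5.0) + 0×L_3(5.0)
P(5.0) = 4.125000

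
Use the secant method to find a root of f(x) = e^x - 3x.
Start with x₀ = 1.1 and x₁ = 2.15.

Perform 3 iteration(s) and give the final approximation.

f(x) = e^x - 3x
x₀ = 1.1, x₁ = 2.15

Secant formula: x_{n+1} = x_n - f(x_n)(x_n - x_{n-1})/(f(x_n) - f(x_{n-1}))

Iteration 1:
  f(1.100000) = -0.295834
  f(2.150000) = 2.134858
  x_2 = 2.150000 - 2.134858×(2.150000 - 1.100000)/(2.134858 - (-0.295834))
       = 1.227793
Iteration 2:
  f(2.150000) = 2.134858
  f(1.227793) = -0.269692
  x_3 = 1.227793 - (-0.269692)×(1.227793 - 2.150000)/(-0.269692 - 2.134858)
       = 1.331227
Iteration 3:
  f(1.227793) = -0.269692
  f(1.331227) = -0.207996
  x_4 = 1.331227 - (-0.207996)×(1.331227 - 1.227793)/(-0.207996 - (-0.269692))
       = 1.679932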